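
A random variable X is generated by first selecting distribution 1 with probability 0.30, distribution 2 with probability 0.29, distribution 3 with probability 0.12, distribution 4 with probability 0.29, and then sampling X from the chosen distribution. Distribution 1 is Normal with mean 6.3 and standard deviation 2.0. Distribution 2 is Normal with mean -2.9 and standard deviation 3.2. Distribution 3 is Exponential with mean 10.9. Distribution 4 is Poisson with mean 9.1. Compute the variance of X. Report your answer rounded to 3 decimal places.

48.724

Per component, 1: μ=6.3, E[X²]=43.69; 2: μ=-2.9, E[X²]=18.65; 3: μ=10.9, E[X²]=237.62; 4: μ=9.1, E[X²]=91.91.
E[X] = 0.3·6.3 + 0.29·-2.9 + 0.12·10.9 + 0.29·9.1 = 4.996.
E[X²] = 0.3·43.69 + 0.29·18.65 + 0.12·237.62 + 0.29·91.91 = 73.6838.
Var(X) = E[X²] − (E[X])² = 73.6838 − 24.96 = 48.7238.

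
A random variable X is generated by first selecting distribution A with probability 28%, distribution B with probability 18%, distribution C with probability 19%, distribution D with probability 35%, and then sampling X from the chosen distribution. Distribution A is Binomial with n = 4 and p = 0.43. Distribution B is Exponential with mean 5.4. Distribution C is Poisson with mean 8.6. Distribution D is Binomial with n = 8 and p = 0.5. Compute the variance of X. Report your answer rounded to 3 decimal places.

Per component, A: μ=1.72, E[X²]=3.9388; B: μ=5.4, E[X²]=58.32; C: μ=8.6, E[X²]=82.56; D: μ=4, E[X²]=18.
E[X] = 0.28·1.72 + 0.18·5.4 + 0.19·8.6 + 0.35·4 = 4.4876.
E[X²] = 0.28·3.9388 + 0.18·58.32 + 0.19·82.56 + 0.35·18 = 33.5869.
Var(X) = E[X²] − (E[X])² = 33.5869 − 20.1386 = 13.4483.

13.448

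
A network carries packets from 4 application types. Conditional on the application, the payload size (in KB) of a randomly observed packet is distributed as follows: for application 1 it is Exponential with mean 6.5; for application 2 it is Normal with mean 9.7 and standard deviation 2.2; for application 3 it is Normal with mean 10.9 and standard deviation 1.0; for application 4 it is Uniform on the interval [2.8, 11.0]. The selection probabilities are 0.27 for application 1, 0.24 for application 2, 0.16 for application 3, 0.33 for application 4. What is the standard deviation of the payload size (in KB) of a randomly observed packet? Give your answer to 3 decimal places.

4.197

Per component, 1: μ=6.5, E[X²]=84.5; 2: μ=9.7, E[X²]=98.93; 3: μ=10.9, E[X²]=119.81; 4: μ=6.9, E[X²]=53.2133.
E[X] = 0.27·6.5 + 0.24·9.7 + 0.16·10.9 + 0.33·6.9 = 8.104.
E[X²] = 0.27·84.5 + 0.24·98.93 + 0.16·119.81 + 0.33·53.2133 = 83.2882.
Var(X) = E[X²] − (E[X])² = 83.2882 − 65.6748 = 17.6134.
SD(X) = √17.6134 = 4.19683.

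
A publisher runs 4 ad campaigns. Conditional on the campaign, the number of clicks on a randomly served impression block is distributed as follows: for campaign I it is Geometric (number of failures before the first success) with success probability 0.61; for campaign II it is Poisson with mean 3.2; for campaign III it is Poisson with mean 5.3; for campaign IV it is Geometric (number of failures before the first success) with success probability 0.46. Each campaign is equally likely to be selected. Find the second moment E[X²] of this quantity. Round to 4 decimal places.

13.0542

For each component E[X²] = Var + (mean)², giving I: 1.45687; II: 13.44; III: 33.39; IV: 3.93006.
Overall E[X²] = 0.25·1.45687 + 0.25·13.44 + 0.25·33.39 + 0.25·3.93006 = 13.0542.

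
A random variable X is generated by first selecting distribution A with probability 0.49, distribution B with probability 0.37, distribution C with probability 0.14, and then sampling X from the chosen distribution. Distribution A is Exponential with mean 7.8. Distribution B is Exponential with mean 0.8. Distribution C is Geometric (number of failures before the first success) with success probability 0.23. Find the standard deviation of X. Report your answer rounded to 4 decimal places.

Per component, A: μ=7.8, E[X²]=121.68; B: μ=0.8, E[X²]=1.28; C: μ=3.34783, E[X²]=25.7637.
E[X] = 0.49·7.8 + 0.37·0.8 + 0.14·3.34783 = 4.5867.
E[X²] = 0.49·121.68 + 0.37·1.28 + 0.14·25.7637 = 63.7037.
Var(X) = E[X²] − (E[X])² = 63.7037 − 21.0378 = 42.6659.
SD(X) = √42.6659 = 6.53192.

6.5319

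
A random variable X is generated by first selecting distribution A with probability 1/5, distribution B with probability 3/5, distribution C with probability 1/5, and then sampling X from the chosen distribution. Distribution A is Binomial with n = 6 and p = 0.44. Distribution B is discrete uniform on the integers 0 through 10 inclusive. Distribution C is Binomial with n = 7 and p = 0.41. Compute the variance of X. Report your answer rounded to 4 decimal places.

7.8492

Per component, A: μ=2.64, E[X²]=8.448; B: μ=5, E[X²]=35; C: μ=2.87, E[X²]=9.9302.
E[X] = 0.2·2.64 + 0.6·5 + 0.2·2.87 = 4.102.
E[X²] = 0.2·8.448 + 0.6·35 + 0.2·9.9302 = 24.6756.
Var(X) = E[X²] − (E[X])² = 24.6756 − 16.8264 = 7.84924.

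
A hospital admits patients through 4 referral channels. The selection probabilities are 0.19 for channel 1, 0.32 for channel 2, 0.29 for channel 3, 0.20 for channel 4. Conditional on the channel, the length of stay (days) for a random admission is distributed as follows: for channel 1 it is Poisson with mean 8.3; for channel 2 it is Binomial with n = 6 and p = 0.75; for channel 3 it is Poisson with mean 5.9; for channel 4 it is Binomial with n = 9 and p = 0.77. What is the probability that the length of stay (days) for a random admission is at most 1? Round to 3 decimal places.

0.007

Conditional on each channel, P(X ≤ 1): 1: 0.00231121; 2: 0.00463867; 3: 0.0189022; 4: 5.60707e-05.
By total probability, P(X ≤ 1) = 0.19·0.00231121 + 0.32·0.00463867 + 0.29·0.0189022 + 0.2·5.60707e-05 = 0.00741635.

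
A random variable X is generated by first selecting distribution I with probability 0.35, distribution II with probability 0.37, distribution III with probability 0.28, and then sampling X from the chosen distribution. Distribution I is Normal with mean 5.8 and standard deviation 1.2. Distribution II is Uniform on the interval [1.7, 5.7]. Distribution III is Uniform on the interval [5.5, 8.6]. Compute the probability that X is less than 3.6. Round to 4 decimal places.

0.1874

Conditional on each component, P(X < 3.6): I: 0.0333765; II: 0.475; III: 0.
By total probability, P(X < 3.6) = 0.35·0.0333765 + 0.37·0.475 + 0.28·0 = 0.187432.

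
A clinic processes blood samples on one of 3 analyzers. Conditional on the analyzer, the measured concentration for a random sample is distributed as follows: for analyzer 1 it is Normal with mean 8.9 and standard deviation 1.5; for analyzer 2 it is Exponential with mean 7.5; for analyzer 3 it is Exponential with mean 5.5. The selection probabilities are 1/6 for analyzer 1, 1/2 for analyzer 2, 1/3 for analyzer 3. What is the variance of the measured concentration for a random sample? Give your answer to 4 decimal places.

40.0556

Per component, 1: μ=8.9, E[X²]=81.46; 2: μ=7.5, E[X²]=112.5; 3: μ=5.5, E[X²]=60.5.
E[X] = 0.166667·8.9 + 0.5·7.5 + 0.333333·5.5 = 7.06667.
E[X²] = 0.166667·81.46 + 0.5·112.5 + 0.333333·60.5 = 89.9933.
Var(X) = E[X²] − (E[X])² = 89.9933 − 49.9378 = 40.0556.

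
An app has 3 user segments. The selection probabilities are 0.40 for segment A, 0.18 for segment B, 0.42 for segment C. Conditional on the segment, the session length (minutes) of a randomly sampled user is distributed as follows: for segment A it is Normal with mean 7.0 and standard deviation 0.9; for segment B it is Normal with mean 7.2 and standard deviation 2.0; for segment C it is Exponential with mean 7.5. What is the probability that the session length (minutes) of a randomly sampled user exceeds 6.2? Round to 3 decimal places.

0.633

Conditional on each segment, P(X > 6.2): A: 0.812969; B: 0.691462; C: 0.437505.
By total probability, P(X > 6.2) = 0.4·0.812969 + 0.18·0.691462 + 0.42·0.437505 = 0.633403.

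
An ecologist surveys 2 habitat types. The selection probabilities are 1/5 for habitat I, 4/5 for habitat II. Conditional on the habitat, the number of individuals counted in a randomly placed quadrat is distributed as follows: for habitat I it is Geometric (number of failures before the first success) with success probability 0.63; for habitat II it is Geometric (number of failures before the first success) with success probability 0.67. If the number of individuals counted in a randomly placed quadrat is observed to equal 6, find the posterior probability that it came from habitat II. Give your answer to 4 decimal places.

0.6817

Likelihoods P(X=6 | ·): I: 0.00161641; II: 0.000865284.
Posterior ∝ prior × likelihood. Numerator for II: 0.8·0.000865284 = 0.000692227.
Normalizing constant: 0.2·0.00161641 + 0.8·0.000865284 = 0.00101551.
P(II | observation) = 0.000692227 / 0.00101551 = 0.681655.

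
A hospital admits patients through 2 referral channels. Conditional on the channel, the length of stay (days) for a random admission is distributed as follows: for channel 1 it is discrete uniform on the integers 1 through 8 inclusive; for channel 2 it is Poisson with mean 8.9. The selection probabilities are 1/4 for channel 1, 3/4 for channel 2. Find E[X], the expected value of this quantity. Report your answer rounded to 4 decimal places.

7.8000

Component means — 1: 4.5; 2: 8.9.
E[X] = 0.25·4.5 + 0.75·8.9 = 7.8.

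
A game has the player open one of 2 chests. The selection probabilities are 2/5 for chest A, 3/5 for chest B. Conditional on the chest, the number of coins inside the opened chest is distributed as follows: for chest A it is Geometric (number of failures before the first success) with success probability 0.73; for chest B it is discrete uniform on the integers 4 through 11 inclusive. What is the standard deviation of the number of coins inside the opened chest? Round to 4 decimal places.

3.9439

Per component, A: μ=0.369863, E[X²]=0.64346; B: μ=7.5, E[X²]=61.5.
E[X] = 0.4·0.369863 + 0.6·7.5 = 4.64795.
E[X²] = 0.4·0.64346 + 0.6·61.5 = 37.1574.
Var(X) = E[X²] − (E[X])² = 37.1574 − 21.6034 = 15.554.
SD(X) = √15.554 = 3.94385.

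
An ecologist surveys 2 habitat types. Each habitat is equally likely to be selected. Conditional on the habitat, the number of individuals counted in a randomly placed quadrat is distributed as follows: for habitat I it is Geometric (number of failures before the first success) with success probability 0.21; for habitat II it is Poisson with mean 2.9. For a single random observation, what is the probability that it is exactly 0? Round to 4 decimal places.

Conditional on each habitat, P(X = 0): I: 0.21; II: 0.0550232.
By total probability, P(X = 0) = 0.5·0.21 + 0.5·0.0550232 = 0.132512.

0.1325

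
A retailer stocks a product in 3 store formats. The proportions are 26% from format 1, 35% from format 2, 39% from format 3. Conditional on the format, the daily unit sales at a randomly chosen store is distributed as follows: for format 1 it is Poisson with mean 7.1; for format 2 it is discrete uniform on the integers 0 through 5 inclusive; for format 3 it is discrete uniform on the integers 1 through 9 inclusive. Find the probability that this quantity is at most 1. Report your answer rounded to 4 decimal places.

0.1617

Conditional on each format, P(X ≤ 1): 1: 0.00668335; 2: 0.333333; 3: 0.111111.
By total probability, P(X ≤ 1) = 0.26·0.00668335 + 0.35·0.333333 + 0.39·0.111111 = 0.161738.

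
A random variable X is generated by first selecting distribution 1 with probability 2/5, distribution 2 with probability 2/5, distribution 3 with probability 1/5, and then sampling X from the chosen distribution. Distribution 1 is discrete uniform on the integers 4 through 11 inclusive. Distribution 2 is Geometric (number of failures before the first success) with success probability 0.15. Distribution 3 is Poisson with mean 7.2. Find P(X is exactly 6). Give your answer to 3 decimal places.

Conditional on each component, P(X = 6): 1: 0.125; 2: 0.0565724; 3: 0.144458.
By total probability, P(X = 6) = 0.4·0.125 + 0.4·0.0565724 + 0.2·0.144458 = 0.101521.

0.102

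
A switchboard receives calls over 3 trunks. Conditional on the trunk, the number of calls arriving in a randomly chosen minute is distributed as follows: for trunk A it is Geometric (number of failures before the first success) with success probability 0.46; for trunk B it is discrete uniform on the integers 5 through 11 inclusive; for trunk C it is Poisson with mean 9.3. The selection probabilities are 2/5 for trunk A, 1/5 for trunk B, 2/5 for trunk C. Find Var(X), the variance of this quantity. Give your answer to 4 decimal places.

19.9690

Per component, A: μ=1.17391, E[X²]=3.93006; B: μ=8, E[X²]=68; C: μ=9.3, E[X²]=95.79.
E[X] = 0.4·1.17391 + 0.2·8 + 0.4·9.3 = 5.78957.
E[X²] = 0.4·3.93006 + 0.2·68 + 0.4·95.79 = 53.488.
Var(X) = E[X²] − (E[X])² = 53.488 − 33.5191 = 19.969.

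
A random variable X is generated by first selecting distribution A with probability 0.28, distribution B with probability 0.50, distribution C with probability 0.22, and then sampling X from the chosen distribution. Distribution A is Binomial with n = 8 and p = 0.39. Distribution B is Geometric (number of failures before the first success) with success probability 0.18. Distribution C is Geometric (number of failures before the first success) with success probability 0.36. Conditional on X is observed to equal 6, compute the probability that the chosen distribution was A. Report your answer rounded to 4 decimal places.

0.2383

Likelihoods P(X=6 | ·): A: 0.0366611; B: 0.0547212; C: 0.024739.
Posterior ∝ prior × likelihood. Numerator for A: 0.28·0.0366611 = 0.0102651.
Normalizing constant: 0.28·0.0366611 + 0.5·0.0547212 + 0.22·0.024739 = 0.0430683.
P(A | observation) = 0.0102651 / 0.0430683 = 0.238345.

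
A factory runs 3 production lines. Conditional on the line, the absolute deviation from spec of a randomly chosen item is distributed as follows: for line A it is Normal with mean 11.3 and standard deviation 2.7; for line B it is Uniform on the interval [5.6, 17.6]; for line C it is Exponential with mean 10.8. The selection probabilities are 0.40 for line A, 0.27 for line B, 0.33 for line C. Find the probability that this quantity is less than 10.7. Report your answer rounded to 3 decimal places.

0.487

Conditional on each line, P(X < 10.7): A: 0.41207; B: 0.425; C: 0.628698.
By total probability, P(X < 10.7) = 0.4·0.41207 + 0.27·0.425 + 0.33·0.628698 = 0.487049.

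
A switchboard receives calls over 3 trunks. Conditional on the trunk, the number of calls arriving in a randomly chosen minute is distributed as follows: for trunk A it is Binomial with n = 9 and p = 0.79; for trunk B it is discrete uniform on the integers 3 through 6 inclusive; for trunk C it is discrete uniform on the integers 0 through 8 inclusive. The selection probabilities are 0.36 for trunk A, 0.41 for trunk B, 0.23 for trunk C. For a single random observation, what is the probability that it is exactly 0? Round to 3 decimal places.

0.026

Conditional on each trunk, P(X = 0): A: 7.9428e-07; B: 0; C: 0.111111.
By total probability, P(X = 0) = 0.36·7.9428e-07 + 0.41·0 + 0.23·0.111111 = 0.0255558.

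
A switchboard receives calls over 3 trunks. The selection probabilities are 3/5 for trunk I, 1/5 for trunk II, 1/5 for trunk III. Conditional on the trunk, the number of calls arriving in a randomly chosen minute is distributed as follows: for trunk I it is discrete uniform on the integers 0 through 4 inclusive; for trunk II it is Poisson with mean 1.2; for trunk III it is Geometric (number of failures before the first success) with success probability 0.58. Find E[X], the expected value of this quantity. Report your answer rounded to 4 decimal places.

Component means — I: 2; II: 1.2; III: 0.724138.
E[X] = 0.6·2 + 0.2·1.2 + 0.2·0.724138 = 1.58483.

1.5848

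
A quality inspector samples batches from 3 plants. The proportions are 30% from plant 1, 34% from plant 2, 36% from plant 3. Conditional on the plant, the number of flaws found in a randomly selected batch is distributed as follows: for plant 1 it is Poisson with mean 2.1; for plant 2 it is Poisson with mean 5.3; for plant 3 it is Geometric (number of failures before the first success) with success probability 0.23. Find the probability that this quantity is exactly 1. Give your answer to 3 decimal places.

0.150

Conditional on each plant, P(X = 1): 1: 0.257158; 2: 0.0264554; 3: 0.1771.
By total probability, P(X = 1) = 0.3·0.257158 + 0.34·0.0264554 + 0.36·0.1771 = 0.149898.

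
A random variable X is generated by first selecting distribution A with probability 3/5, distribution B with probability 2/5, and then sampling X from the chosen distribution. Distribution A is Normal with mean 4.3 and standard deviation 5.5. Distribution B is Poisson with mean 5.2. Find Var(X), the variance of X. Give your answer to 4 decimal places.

20.4244

Per component, A: μ=4.3, E[X²]=48.74; B: μ=5.2, E[X²]=32.24.
E[X] = 0.6·4.3 + 0.4·5.2 = 4.66.
E[X²] = 0.6·48.74 + 0.4·32.24 = 42.14.
Var(X) = E[X²] − (E[X])² = 42.14 − 21.7156 = 20.4244.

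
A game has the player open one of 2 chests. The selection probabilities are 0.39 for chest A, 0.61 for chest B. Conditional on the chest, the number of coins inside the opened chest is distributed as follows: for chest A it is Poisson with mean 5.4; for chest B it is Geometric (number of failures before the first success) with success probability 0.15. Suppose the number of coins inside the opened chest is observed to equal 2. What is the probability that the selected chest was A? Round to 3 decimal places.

Likelihoods P(X=2 | ·): A: 0.0658518; B: 0.108375.
Posterior ∝ prior × likelihood. Numerator for A: 0.39·0.0658518 = 0.0256822.
Normalizing constant: 0.39·0.0658518 + 0.61·0.108375 = 0.0917909.
P(A | observation) = 0.0256822 / 0.0917909 = 0.27979.

0.280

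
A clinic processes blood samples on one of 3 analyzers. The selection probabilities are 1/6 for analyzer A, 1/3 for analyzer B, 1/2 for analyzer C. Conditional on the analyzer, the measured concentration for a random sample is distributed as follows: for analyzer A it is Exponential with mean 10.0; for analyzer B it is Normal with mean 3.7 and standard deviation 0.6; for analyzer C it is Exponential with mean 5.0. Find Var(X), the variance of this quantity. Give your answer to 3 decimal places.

33.857

Per component, A: μ=10, E[X²]=200; B: μ=3.7, E[X²]=14.05; C: μ=5, E[X²]=50.
E[X] = 0.166667·10 + 0.333333·3.7 + 0.5·5 = 5.4.
E[X²] = 0.166667·200 + 0.333333·14.05 + 0.5·50 = 63.0167.
Var(X) = E[X²] − (E[X])² = 63.0167 − 29.16 = 33.8567.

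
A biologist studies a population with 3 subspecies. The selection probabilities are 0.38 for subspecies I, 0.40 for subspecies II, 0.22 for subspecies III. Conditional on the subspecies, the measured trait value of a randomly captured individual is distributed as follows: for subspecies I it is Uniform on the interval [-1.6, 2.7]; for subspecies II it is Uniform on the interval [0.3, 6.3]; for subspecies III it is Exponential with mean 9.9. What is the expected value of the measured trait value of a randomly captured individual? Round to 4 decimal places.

Component means — I: 0.55; II: 3.3; III: 9.9.
E[X] = 0.38·0.55 + 0.4·3.3 + 0.22·9.9 = 3.707.

3.7070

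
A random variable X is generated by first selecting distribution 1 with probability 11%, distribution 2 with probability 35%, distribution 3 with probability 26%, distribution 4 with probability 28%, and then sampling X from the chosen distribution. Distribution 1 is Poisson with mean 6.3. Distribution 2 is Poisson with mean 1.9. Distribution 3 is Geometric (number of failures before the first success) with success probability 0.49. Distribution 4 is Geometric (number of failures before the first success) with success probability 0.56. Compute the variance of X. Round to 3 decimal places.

4.970

Per component, 1: μ=6.3, E[X²]=45.99; 2: μ=1.9, E[X²]=5.51; 3: μ=1.04082, E[X²]=3.20741; 4: μ=0.785714, E[X²]=2.02041.
E[X] = 0.11·6.3 + 0.35·1.9 + 0.26·1.04082 + 0.28·0.785714 = 1.84861.
E[X²] = 0.11·45.99 + 0.35·5.51 + 0.26·3.20741 + 0.28·2.02041 = 8.38704.
Var(X) = E[X²] − (E[X])² = 8.38704 − 3.41737 = 4.96967.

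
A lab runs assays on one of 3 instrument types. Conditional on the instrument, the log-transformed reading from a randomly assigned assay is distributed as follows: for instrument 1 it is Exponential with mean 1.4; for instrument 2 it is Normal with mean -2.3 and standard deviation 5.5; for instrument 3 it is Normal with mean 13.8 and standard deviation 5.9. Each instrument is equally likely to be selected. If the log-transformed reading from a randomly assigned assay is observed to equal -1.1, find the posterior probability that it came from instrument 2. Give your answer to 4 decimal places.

0.9621

Likelihoods f(-1.1 | ·): 1: 0; 2: 0.0708289; 3: 0.00278704.
Posterior ∝ prior × likelihood. Numerator for 2: 0.333333·0.0708289 = 0.0236096.
Normalizing constant: 0.333333·0 + 0.333333·0.0708289 + 0.333333·0.00278704 = 0.0245386.
P(2 | observation) = 0.0236096 / 0.0245386 = 0.962141.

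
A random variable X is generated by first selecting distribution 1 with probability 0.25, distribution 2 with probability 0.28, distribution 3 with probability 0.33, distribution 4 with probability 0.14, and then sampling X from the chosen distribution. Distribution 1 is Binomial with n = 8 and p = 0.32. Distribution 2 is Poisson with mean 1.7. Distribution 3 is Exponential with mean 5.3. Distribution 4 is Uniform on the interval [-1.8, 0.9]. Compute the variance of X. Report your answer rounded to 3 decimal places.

14.160

Per component, 1: μ=2.56, E[X²]=8.2944; 2: μ=1.7, E[X²]=4.59; 3: μ=5.3, E[X²]=56.18; 4: μ=-0.45, E[X²]=0.81.
E[X] = 0.25·2.56 + 0.28·1.7 + 0.33·5.3 + 0.14·-0.45 = 2.802.
E[X²] = 0.25·8.2944 + 0.28·4.59 + 0.33·56.18 + 0.14·0.81 = 22.0116.
Var(X) = E[X²] − (E[X])² = 22.0116 − 7.8512 = 14.1604.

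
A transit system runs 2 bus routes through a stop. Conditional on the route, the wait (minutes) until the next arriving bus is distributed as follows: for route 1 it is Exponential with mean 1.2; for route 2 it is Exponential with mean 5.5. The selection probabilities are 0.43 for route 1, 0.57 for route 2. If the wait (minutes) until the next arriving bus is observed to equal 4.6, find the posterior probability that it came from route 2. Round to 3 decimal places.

0.853

Likelihoods f(4.6 | ·): 1: 0.0180311; 2: 0.0787788.
Posterior ∝ prior × likelihood. Numerator for 2: 0.57·0.0787788 = 0.0449039.
Normalizing constant: 0.43·0.0180311 + 0.57·0.0787788 = 0.0526573.
P(2 | observation) = 0.0449039 / 0.0526573 = 0.852757.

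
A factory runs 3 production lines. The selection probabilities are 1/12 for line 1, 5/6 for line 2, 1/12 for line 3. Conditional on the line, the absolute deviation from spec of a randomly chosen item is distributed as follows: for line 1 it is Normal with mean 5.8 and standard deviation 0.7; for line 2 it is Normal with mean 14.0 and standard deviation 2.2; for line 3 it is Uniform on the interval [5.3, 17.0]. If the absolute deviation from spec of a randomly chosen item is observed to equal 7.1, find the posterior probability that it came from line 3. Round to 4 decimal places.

0.4267

Likelihoods f(7.1 | ·): 1: 0.101596; 2: 0.00132574; 3: 0.0854701.
Posterior ∝ prior × likelihood. Numerator for 3: 0.0833333·0.0854701 = 0.00712251.
Normalizing constant: 0.0833333·0.101596 + 0.833333·0.00132574 + 0.0833333·0.0854701 = 0.0166936.
P(3 | observation) = 0.00712251 / 0.0166936 = 0.426661.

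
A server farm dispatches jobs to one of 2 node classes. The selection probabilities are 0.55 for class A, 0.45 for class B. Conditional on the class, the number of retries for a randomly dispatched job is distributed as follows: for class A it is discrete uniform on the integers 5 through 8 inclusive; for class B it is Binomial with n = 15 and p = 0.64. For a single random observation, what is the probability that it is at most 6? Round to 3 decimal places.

Conditional on each class, P(X ≤ 6): A: 0.5; B: 0.0503786.
By total probability, P(X ≤ 6) = 0.55·0.5 + 0.45·0.0503786 = 0.29767.

0.298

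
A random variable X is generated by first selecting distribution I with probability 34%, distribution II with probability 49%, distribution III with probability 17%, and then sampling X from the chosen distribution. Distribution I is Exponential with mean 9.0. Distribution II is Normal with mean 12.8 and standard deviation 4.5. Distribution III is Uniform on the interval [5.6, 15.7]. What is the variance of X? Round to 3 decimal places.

Per component, I: μ=9, E[X²]=162; II: μ=12.8, E[X²]=184.09; III: μ=10.65, E[X²]=121.923.
E[X] = 0.34·9 + 0.49·12.8 + 0.17·10.65 = 11.1425.
E[X²] = 0.34·162 + 0.49·184.09 + 0.17·121.923 = 166.011.
Var(X) = E[X²] − (E[X])² = 166.011 − 124.155 = 41.8558.

41.856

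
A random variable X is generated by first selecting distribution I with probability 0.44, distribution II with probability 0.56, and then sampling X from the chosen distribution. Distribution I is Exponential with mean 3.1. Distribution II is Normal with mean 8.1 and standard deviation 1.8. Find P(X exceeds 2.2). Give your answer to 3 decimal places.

0.776

Conditional on each component, P(X > 2.2): I: 0.491803; II: 0.999477.
By total probability, P(X > 2.2) = 0.44·0.491803 + 0.56·0.999477 = 0.7761.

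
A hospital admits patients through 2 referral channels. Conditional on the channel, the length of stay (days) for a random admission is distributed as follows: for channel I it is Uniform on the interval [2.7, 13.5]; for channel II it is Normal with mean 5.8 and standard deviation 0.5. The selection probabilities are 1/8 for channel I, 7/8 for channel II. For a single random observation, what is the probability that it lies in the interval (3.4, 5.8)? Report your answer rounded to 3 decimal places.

Conditional on each channel, P(3.4 < X < 5.8): I: 0.222222; II: 0.499999.
By total probability, P(3.4 < X < 5.8) = 0.125·0.222222 + 0.875·0.499999 = 0.465277.

0.465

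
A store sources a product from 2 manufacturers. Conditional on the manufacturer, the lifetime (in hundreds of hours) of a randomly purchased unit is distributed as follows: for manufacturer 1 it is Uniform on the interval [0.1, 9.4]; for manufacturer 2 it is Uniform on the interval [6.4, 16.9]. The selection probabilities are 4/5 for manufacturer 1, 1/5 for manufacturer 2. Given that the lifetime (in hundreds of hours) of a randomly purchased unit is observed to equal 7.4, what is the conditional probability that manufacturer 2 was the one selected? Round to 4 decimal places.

0.1813

Likelihoods f(7.4 | ·): 1: 0.107527; 2: 0.0952381.
Posterior ∝ prior × likelihood. Numerator for 2: 0.2·0.0952381 = 0.0190476.
Normalizing constant: 0.8·0.107527 + 0.2·0.0952381 = 0.105069.
P(2 | observation) = 0.0190476 / 0.105069 = 0.181287.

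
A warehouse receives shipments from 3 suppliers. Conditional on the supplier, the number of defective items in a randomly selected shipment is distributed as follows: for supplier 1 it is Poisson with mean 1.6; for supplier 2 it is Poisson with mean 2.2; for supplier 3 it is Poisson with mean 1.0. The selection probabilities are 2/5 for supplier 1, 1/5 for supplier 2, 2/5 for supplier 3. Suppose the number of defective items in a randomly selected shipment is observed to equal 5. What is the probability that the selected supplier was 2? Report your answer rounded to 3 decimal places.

0.535

Likelihoods P(X=5 | ·): 1: 0.017642; 2: 0.0475866; 3: 0.00306566.
Posterior ∝ prior × likelihood. Numerator for 2: 0.2·0.0475866 = 0.00951731.
Normalizing constant: 0.4·0.017642 + 0.2·0.0475866 + 0.4·0.00306566 = 0.0178004.
P(2 | observation) = 0.00951731 / 0.0178004 = 0.534669.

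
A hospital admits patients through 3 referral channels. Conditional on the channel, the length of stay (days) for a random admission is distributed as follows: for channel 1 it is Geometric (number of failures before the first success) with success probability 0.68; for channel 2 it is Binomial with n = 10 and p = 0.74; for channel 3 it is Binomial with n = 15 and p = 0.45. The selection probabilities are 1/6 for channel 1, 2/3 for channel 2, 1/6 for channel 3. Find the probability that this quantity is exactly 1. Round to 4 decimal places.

Conditional on each channel, P(X = 1): 1: 0.2176; 2: 4.01783e-05; 3: 0.00156452.
By total probability, P(X = 1) = 0.166667·0.2176 + 0.666667·4.01783e-05 + 0.166667·0.00156452 = 0.0365542.

0.0366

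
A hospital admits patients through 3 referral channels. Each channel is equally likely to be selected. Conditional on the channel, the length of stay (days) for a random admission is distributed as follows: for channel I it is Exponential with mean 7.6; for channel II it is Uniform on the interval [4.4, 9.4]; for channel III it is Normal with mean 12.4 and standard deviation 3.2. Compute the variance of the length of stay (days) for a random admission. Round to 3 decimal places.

Per component, I: μ=7.6, E[X²]=115.52; II: μ=6.9, E[X²]=49.6933; III: μ=12.4, E[X²]=164.
E[X] = 0.333333·7.6 + 0.333333·6.9 + 0.333333·12.4 = 8.96667.
E[X²] = 0.333333·115.52 + 0.333333·49.6933 + 0.333333·164 = 109.738.
Var(X) = E[X²] − (E[X])² = 109.738 − 80.4011 = 29.3367.

29.337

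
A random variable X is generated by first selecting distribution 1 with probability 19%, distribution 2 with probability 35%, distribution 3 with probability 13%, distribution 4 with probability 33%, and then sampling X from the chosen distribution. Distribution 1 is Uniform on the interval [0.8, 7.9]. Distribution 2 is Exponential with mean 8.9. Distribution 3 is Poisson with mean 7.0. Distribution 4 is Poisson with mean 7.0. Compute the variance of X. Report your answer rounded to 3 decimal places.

34.313

Per component, 1: μ=4.35, E[X²]=23.1233; 2: μ=8.9, E[X²]=158.42; 3: μ=7, E[X²]=56; 4: μ=7, E[X²]=56.
E[X] = 0.19·4.35 + 0.35·8.9 + 0.13·7 + 0.33·7 = 7.1615.
E[X²] = 0.19·23.1233 + 0.35·158.42 + 0.13·56 + 0.33·56 = 85.6004.
Var(X) = E[X²] − (E[X])² = 85.6004 − 51.2871 = 34.3134.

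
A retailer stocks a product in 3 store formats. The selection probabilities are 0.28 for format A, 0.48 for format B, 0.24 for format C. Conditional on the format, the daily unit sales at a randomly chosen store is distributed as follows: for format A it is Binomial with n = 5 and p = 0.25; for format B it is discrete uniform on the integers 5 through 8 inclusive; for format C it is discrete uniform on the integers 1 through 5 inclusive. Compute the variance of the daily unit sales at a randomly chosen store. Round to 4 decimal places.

Per component, A: μ=1.25, E[X²]=2.5; B: μ=6.5, E[X²]=43.5; C: μ=3, E[X²]=11.
E[X] = 0.28·1.25 + 0.48·6.5 + 0.24·3 = 4.19.
E[X²] = 0.28·2.5 + 0.48·43.5 + 0.24·11 = 24.22.
Var(X) = E[X²] − (E[X])² = 24.22 − 17.5561 = 6.6639.

6.6639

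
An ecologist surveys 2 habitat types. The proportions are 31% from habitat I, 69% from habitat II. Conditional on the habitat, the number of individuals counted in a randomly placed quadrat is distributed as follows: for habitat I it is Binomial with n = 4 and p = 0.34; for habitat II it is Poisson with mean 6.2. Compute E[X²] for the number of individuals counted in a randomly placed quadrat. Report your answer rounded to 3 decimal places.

31.653

For each component E[X²] = Var + (mean)², giving I: 2.7472; II: 44.64.
Overall E[X²] = 0.31·2.7472 + 0.69·44.64 = 31.6532.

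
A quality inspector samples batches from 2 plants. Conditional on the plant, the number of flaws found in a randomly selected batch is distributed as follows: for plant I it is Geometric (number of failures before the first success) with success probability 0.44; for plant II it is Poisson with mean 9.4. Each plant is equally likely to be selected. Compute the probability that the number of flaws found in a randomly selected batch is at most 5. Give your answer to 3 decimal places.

0.531

Conditional on each plant, P(X ≤ 5): I: 0.969159; II: 0.0934707.
By total probability, P(X ≤ 5) = 0.5·0.969159 + 0.5·0.0934707 = 0.531315.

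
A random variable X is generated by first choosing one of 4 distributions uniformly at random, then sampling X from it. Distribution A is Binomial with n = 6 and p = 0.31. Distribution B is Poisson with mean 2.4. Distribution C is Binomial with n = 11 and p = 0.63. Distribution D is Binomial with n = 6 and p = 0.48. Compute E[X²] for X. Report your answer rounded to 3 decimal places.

18.321

For each component E[X²] = Var + (mean)², giving A: 4.743; B: 8.16; C: 50.589; D: 9.792.
Overall E[X²] = 0.25·4.743 + 0.25·8.16 + 0.25·50.589 + 0.25·9.792 = 18.321.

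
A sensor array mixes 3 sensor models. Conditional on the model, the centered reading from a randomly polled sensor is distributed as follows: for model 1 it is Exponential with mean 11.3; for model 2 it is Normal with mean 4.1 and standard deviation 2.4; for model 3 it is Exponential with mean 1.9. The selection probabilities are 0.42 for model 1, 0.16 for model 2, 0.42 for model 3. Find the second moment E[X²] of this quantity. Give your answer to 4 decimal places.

For each component E[X²] = Var + (mean)², giving 1: 255.38; 2: 22.57; 3: 7.22.
Overall E[X²] = 0.42·255.38 + 0.16·22.57 + 0.42·7.22 = 113.903.

113.9032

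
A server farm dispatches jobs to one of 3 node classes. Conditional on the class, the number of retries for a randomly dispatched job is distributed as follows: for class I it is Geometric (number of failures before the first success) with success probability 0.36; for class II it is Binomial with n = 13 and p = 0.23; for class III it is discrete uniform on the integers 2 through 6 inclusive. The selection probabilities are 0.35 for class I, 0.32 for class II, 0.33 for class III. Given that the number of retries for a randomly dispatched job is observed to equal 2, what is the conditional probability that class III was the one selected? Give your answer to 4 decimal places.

Likelihoods P(X=2 | ·): I: 0.147456; II: 0.232781; III: 0.2.
Posterior ∝ prior × likelihood. Numerator for III: 0.33·0.2 = 0.066.
Normalizing constant: 0.35·0.147456 + 0.32·0.232781 + 0.33·0.2 = 0.1921.
P(III | observation) = 0.066 / 0.1921 = 0.343572.

0.3436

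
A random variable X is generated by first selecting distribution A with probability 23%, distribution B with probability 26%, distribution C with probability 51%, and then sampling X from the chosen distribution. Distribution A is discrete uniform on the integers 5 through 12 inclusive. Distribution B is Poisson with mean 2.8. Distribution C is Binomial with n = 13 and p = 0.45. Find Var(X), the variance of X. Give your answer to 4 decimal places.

7.5766

Per component, A: μ=8.5, E[X²]=77.5; B: μ=2.8, E[X²]=10.64; C: μ=5.85, E[X²]=37.44.
E[X] = 0.23·8.5 + 0.26·2.8 + 0.51·5.85 = 5.6665.
E[X²] = 0.23·77.5 + 0.26·10.64 + 0.51·37.44 = 39.6858.
Var(X) = E[X²] − (E[X])² = 39.6858 − 32.1092 = 7.57658.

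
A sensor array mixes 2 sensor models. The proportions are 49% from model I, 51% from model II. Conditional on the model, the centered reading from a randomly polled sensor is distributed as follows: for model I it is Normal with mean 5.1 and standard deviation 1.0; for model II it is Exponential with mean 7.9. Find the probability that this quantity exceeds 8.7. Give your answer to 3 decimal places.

0.170

Conditional on each model, P(X > 8.7): I: 0.000159109; II: 0.33245.
By total probability, P(X > 8.7) = 0.49·0.000159109 + 0.51·0.33245 = 0.169627.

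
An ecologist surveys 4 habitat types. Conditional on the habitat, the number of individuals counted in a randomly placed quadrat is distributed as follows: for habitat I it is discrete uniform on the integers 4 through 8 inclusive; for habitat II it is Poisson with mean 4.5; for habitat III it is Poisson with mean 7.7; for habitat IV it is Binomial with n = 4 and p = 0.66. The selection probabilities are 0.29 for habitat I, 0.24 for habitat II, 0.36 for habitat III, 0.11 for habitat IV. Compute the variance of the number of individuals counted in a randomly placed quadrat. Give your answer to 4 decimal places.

Per component, I: μ=6, E[X²]=38; II: μ=4.5, E[X²]=24.75; III: μ=7.7, E[X²]=66.99; IV: μ=2.64, E[X²]=7.8672.
E[X] = 0.29·6 + 0.24·4.5 + 0.36·7.7 + 0.11·2.64 = 5.8824.
E[X²] = 0.29·38 + 0.24·24.75 + 0.36·66.99 + 0.11·7.8672 = 41.9418.
Var(X) = E[X²] − (E[X])² = 41.9418 − 34.6026 = 7.33916.

7.3392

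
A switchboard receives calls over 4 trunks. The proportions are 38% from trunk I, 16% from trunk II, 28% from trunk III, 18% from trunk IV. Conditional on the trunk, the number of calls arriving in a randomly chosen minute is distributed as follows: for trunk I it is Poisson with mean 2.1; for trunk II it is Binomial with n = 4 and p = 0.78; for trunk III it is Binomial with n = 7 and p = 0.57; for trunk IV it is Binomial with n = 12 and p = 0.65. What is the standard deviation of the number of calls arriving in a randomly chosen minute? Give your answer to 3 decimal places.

Per component, I: μ=2.1, E[X²]=6.51; II: μ=3.12, E[X²]=10.4208; III: μ=3.99, E[X²]=17.6358; IV: μ=7.8, E[X²]=63.57.
E[X] = 0.38·2.1 + 0.16·3.12 + 0.28·3.99 + 0.18·7.8 = 3.8184.
E[X²] = 0.38·6.51 + 0.16·10.4208 + 0.28·17.6358 + 0.18·63.57 = 20.5218.
Var(X) = E[X²] − (E[X])² = 20.5218 − 14.5802 = 5.94157.
SD(X) = √5.94157 = 2.43753.

2.438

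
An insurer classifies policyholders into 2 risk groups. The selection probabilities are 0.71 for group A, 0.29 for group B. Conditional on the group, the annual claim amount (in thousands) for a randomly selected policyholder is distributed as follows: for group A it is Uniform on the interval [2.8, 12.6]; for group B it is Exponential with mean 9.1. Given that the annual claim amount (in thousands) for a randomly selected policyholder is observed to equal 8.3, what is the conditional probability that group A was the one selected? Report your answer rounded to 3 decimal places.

Likelihoods f(8.3 | ·): A: 0.102041; B: 0.0441412.
Posterior ∝ prior × likelihood. Numerator for A: 0.71·0.102041 = 0.072449.
Normalizing constant: 0.71·0.102041 + 0.29·0.0441412 = 0.0852499.
P(A | observation) = 0.072449 / 0.0852499 = 0.849842.

0.850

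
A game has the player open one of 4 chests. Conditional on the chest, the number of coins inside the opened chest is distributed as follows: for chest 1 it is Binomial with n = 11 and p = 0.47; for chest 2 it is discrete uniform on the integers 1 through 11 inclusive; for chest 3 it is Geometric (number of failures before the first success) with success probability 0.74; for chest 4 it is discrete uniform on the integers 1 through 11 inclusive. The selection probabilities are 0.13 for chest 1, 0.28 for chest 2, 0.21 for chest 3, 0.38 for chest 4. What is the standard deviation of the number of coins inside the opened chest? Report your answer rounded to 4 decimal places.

Per component, 1: μ=5.17, E[X²]=29.469; 2: μ=6, E[X²]=46; 3: μ=0.351351, E[X²]=0.598247; 4: μ=6, E[X²]=46.
E[X] = 0.13·5.17 + 0.28·6 + 0.21·0.351351 + 0.38·6 = 4.70588.
E[X²] = 0.13·29.469 + 0.28·46 + 0.21·0.598247 + 0.38·46 = 34.3166.
Var(X) = E[X²] − (E[X])² = 34.3166 − 22.1453 = 12.1713.
SD(X) = √12.1713 = 3.48873.

3.4887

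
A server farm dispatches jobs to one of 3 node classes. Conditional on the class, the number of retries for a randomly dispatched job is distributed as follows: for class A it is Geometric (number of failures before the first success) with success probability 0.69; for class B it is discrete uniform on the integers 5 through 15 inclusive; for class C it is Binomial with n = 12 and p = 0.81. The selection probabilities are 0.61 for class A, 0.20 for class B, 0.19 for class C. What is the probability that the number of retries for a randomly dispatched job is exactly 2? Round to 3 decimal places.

Conditional on each class, P(X = 2): A: 0.066309; B: 0; C: 2.65491e-06.
By total probability, P(X = 2) = 0.61·0.066309 + 0.2·0 + 0.19·2.65491e-06 = 0.040449.

0.040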